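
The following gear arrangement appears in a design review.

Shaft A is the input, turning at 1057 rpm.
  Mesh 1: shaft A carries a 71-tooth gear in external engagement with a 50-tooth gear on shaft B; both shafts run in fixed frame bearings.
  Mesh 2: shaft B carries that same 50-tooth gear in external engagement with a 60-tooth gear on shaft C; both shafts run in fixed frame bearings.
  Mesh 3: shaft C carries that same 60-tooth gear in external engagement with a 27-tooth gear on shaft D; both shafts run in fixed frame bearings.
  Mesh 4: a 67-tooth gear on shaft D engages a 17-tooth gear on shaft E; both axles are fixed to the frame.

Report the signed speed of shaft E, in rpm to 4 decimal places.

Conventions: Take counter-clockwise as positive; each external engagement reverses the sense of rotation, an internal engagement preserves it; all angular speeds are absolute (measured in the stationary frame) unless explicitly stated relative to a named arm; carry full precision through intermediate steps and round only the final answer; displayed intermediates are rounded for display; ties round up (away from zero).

+10954.5730 rpm

4-mesh fixed-axis compound train (all bearings frame-fixed)
mesh 1 [71T→50T]: ω = 1057.0000×71/50 = 1500.9400 rpm, sense flips to −
mesh 2 [50T→60T]: ω = 1500.9400×50/60 = 1250.7833 rpm, sense flips to +
mesh 3 [60T→27T]: ω = 1250.7833×60/27 = 2779.5185 rpm, sense flips to −
mesh 4 [67T→17T]: ω = 2779.5185×67/17 = 10954.5730 rpm, sense flips to +
signed output speed = +10954.5730 rpm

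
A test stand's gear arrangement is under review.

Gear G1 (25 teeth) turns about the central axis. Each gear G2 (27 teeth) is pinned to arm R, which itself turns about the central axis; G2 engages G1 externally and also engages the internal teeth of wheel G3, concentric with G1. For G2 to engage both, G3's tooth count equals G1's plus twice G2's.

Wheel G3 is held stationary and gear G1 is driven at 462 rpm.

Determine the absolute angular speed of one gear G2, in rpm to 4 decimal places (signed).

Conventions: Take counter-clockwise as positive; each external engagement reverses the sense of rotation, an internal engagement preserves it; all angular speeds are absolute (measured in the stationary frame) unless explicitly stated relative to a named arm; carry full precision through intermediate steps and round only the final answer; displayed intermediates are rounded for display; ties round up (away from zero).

-213.8889 rpm

topology: planetary set — G1 25T / G2 27T / G3 79T, arm = carrier (Willis)
normalise by the input: solve with ω_sun = 1, then scale by 462 rpm
ring teeth: 25 + 2·27 = 79
25(ω_sun−ω_arm) = −79(ω_ring−ω_arm),  ω_ring = 0, ω_sun = 1
25(1−ω_arm) = −79(0−ω_arm)  ⇒  104·ω_arm = 25  ⇒  ω_arm = 25/104
sun–planet mesh: 25·(1−25/104) = −27·(ω_p−ω_arm)  ⇒  ω_p−ω_arm = -1975/2808
ω_p = 25/104 − 1975/2808 = -25/54
scale: ω_p = -25/54 × 462 rpm = -213.8889 rpm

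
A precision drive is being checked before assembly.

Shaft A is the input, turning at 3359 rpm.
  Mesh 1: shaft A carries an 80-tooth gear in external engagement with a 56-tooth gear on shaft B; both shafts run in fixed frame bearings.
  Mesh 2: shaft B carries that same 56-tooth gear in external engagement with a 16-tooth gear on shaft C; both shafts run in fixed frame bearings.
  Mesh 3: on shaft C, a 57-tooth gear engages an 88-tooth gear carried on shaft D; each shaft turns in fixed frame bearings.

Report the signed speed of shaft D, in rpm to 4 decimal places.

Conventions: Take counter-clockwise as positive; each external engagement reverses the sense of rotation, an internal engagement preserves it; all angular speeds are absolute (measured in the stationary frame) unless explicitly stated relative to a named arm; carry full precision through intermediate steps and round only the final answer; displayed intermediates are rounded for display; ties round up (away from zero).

-10878.5795 rpm

class = fixed-axis compound train [3 meshes; 3 ratios multiply, 3 sense flips]
mesh 1 [80T→56T]: ω = 3359.0000×80/56 = 4798.5714 rpm, sense flips to −
mesh 2 [56T→16T]: ω = 4798.5714×56/16 = 16795.0000 rpm, sense flips to +
mesh 3 [57T→88T]: ω = 16795.0000×57/88 = 10878.5795 rpm, sense flips to −
signed output speed = -10878.5795 rpm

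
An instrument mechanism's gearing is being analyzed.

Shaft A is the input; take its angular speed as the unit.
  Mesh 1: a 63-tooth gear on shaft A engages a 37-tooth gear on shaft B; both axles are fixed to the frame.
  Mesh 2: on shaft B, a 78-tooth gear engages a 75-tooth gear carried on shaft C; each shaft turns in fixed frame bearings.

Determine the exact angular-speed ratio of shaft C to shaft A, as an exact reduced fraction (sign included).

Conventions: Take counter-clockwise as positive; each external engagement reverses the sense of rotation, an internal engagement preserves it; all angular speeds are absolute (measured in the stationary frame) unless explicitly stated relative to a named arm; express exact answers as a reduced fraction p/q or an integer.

1638/925

class = fixed-axis compound train [2 meshes; 2 ratios multiply, 2 sense flips]
mesh 1 [63T→37T]: running ratio 63/37, sense −
mesh 2 [78T→75T]: running ratio 1638/925, sense +
ω_out/ω_in = 1638/925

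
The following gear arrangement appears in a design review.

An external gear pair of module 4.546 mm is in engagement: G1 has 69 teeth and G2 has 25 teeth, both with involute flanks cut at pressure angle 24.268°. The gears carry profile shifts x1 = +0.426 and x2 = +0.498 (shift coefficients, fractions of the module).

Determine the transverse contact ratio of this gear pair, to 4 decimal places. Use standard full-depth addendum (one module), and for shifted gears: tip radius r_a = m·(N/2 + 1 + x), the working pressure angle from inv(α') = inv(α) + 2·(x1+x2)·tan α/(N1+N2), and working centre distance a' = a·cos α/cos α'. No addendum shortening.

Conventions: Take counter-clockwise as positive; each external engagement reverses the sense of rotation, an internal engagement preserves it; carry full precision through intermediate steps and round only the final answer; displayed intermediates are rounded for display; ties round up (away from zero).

single-mesh involute tooth geometry (69T engaging 25T at module 4.546)
base radii: r_b1 = 142.977780, r_b2 = 51.803543
tip radii: r_a1 = 163.319596, r_a2 = 63.634908
inv(α') = inv(24.268°) + 2·(+0.426+0.498)·tan α/(69+25) = 0.03615204  ⇒  α' = 26.51904°
a' = a·cos α / cos α' = 213.6620·cos 24.268°/cos 26.51904° = 217.684806
action lengths: √(r_a1²−r_b1²) = 78.934434, √(r_a2²−r_b2²) = 36.956656
base pitch p_b = π·m·cos α = 13.019651
CR = (78.934434 + 36.956656 − 217.684806·sin 26.51904°)/13.019651 = 1.435973
contact ratio ≈ 1.4360

1.4360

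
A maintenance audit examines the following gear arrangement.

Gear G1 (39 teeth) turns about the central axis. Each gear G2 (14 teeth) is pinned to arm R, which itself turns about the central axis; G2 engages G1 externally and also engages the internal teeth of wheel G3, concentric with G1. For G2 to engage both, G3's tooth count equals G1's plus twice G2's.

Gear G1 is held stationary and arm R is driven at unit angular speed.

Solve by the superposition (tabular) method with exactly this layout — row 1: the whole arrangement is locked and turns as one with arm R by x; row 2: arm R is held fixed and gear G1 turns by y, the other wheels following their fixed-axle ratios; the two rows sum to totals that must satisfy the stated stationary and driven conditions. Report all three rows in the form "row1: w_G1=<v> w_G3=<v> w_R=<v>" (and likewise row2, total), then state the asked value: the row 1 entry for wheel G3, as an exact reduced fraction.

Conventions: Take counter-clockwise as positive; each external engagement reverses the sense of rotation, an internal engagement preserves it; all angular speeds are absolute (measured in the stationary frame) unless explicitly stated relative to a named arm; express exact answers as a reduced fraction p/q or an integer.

row1: w_G1=1 w_G3=1 w_R=1
row2: w_G1=-1 w_G3=39/67 w_R=0
total: w_G1=0 w_G3=106/67 w_R=1
asked value: 1

recognized (axles ride arm R): planetary set, 39/14/67 teeth
row 1 (train locked, turned with arm): all members turn x
row 2 — arm fixed, fixed-axis ratios: sun y, ring −(39/67)·y, arm 0
boundary: total ω_sun = x + y = 0 and total ω_arm = x = 1  ⇒  y = -1, x = 1
row 2 ring = −(39/67)·(-1) = 39/67
totals (row 1 + row 2): sun 1 + (-1) = 0, ring 1 + 39/67 = 106/67, arm 1 + 0 = 1
asked cell (row1, ring) = 1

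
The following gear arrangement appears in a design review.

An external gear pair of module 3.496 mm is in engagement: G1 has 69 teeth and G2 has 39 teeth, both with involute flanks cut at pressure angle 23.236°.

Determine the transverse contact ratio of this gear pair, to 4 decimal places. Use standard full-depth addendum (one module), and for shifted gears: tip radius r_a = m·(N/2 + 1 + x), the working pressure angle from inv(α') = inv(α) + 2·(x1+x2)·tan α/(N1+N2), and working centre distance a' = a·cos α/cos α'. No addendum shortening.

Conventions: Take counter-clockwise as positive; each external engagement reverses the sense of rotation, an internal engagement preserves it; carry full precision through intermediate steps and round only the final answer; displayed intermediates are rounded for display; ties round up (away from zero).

1.6045

recognized (one external pair, fixed centres): single-mesh tooth geometry, m = 3.496, N1 = 69, N2 = 39
base radii: r_b1 = 110.828876, r_b2 = 62.642408
tip radii: r_a1 = 124.108000, r_a2 = 71.668000
no profile shift: α' = α, a' = a
action lengths: √(r_a1²−r_b1²) = 55.854776, √(r_a2²−r_b2²) = 34.817107
base pitch p_b = π·m·cos α = 10.092150
CR = (55.854776 + 34.817107 − 188.784000·sin 23.23600°)/10.092150 = 1.604509
contact ratio ≈ 1.6045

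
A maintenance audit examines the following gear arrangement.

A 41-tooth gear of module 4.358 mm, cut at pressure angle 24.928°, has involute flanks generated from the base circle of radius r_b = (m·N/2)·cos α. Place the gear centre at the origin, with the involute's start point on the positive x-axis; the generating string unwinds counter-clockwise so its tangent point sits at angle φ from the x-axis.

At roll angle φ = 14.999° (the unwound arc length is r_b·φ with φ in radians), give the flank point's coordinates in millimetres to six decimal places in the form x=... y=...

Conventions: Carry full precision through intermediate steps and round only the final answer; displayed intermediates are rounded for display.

x=83.744639 y=0.481160

class = single-mesh tooth geometry [base-circle involute, m = 4.358, 41T]
pitch radius r_p = m·N/2 = 4.358·41/2 = 89.339000
base radius r_b = r_p·cos α = 89.339000·cos 24.928° = 81.016013
roll angle φ = 14.999° = 0.26178193 rad
x = r_b·(cos φ + φ·sin φ) = 83.744639
y = r_b·(sin φ − φ·cos φ) = 0.481160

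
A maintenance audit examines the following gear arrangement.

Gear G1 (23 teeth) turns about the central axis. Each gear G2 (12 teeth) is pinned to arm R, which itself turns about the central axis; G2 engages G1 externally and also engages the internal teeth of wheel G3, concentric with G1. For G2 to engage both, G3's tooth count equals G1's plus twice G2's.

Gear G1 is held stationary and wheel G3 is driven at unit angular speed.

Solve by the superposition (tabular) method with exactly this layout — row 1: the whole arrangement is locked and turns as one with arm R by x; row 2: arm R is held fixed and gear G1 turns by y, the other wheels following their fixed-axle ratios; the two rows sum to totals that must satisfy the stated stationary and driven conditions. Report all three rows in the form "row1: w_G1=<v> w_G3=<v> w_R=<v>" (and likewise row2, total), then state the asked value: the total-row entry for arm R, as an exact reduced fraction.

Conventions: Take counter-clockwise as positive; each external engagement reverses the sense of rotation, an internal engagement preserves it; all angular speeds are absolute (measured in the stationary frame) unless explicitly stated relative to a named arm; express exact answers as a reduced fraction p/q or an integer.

row1: w_G1=47/70 w_G3=47/70 w_R=47/70
row2: w_G1=-47/70 w_G3=23/70 w_R=0
total: w_G1=0 w_G3=1 w_R=47/70
asked value: 47/70

recognized (axles ride arm R): planetary set, 23/12/47 teeth
superposition row 1 [locked train]: every member turns x
row 2 (arm held, sun turns y): ω_ring = −(23/47)·y, ω_arm = 0
boundary: total ω_sun = x + y = 0 and total ω_ring = x − (23/47)·y = 1  ⇒  y = -47/70, x = 47/70
row 2 ring = −(23/47)·(-47/70) = 23/70
totals (row 1 + row 2): sun 47/70 + (-47/70) = 0, ring 47/70 + 23/70 = 1, arm 47/70 + 0 = 47/70
asked cell (total, arm) = 47/70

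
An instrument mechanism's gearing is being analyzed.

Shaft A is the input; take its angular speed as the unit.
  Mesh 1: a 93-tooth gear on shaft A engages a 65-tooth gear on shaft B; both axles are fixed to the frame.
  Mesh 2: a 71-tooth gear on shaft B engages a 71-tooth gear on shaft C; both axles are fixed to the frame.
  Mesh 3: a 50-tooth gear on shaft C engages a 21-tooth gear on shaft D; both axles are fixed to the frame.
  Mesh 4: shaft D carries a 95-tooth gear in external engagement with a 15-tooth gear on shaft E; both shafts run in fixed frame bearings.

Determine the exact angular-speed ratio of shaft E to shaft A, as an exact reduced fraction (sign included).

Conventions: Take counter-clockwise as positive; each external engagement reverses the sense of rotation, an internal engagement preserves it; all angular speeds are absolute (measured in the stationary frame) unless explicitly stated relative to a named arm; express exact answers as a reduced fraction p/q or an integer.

class = fixed-axis compound train [4 meshes; 4 ratios multiply, 4 sense flips]
mesh 1 [93T→65T]: running ratio 93/65, sense −
mesh 2 [71T→71T]: running ratio 93/65, sense +
mesh 3 [50T→21T]: running ratio 310/91, sense −
mesh 4 [95T→15T]: running ratio 5890/273, sense +
ω_out/ω_in = 5890/273

5890/273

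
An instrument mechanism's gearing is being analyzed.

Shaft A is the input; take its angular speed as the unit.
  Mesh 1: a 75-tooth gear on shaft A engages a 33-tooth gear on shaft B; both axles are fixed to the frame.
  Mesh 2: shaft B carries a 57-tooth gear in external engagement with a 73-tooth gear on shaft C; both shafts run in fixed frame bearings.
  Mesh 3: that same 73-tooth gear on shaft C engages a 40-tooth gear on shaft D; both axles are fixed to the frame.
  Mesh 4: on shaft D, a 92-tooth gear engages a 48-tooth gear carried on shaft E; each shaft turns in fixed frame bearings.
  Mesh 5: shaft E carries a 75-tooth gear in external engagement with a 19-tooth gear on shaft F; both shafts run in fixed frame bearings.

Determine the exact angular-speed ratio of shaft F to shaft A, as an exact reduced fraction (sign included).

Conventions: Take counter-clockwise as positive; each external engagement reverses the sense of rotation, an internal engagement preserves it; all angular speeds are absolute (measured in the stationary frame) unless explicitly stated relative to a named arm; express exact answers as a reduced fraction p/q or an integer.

class = fixed-axis compound train [5 meshes; 5 ratios multiply, 5 sense flips]
mesh 1 [75T→33T]: running ratio 25/11, sense −
mesh 2 [57T→73T]: running ratio 1425/803, sense +
mesh 3 [73T→40T]: running ratio 285/88, sense −
mesh 4 [92T→48T]: running ratio 2185/352, sense +
mesh 5 [75T→19T]: running ratio 8625/352, sense −
ω_out/ω_in = -8625/352

-8625/352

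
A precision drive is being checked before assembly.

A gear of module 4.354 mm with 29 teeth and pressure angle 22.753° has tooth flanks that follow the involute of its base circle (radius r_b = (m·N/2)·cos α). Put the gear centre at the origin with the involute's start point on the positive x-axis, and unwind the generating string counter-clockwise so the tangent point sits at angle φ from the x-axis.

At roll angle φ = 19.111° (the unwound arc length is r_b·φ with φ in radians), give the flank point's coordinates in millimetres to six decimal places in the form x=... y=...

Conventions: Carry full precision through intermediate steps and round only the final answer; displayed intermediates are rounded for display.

x=61.369161 y=0.712187

single-mesh involute tooth geometry (29T wheel at module 4.354)
pitch radius r_p = m·N/2 = 4.354·29/2 = 63.133000
base radius r_b = r_p·cos α = 63.133000·cos 22.753° = 58.220036
roll angle φ = 19.111° = 0.33354987 rad
x = r_b·(cos φ + φ·sin φ) = 61.369161
y = r_b·(sin φ − φ·cos φ) = 0.712187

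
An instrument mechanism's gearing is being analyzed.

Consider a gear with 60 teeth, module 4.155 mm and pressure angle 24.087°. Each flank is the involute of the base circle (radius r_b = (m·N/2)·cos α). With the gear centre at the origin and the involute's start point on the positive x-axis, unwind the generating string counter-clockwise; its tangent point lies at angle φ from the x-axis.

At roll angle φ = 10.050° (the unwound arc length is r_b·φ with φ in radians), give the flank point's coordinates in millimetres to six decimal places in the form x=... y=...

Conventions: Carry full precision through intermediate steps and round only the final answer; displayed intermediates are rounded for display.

single-mesh involute tooth geometry (60T wheel at module 4.155)
pitch radius r_p = m·N/2 = 4.155·60/2 = 124.650000
base radius r_b = r_p·cos α = 124.650000·cos 24.087° = 113.796326
roll angle φ = 10.050° = 0.17540559 rad
x = r_b·(cos φ + φ·sin φ) = 115.533476
y = r_b·(sin φ − φ·cos φ) = 0.204080

x=115.533476 y=0.204080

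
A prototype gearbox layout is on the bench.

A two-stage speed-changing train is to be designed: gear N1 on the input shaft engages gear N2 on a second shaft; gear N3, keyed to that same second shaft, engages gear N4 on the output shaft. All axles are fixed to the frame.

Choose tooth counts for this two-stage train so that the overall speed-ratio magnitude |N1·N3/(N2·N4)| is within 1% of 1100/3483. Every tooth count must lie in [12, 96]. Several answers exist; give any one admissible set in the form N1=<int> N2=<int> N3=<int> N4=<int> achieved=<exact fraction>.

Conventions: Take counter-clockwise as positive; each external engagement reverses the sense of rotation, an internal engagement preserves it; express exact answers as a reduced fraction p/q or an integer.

class = fixed-axis compound train [2-stage, 1100/3483 wanted]
target = 1100/3483 in lowest terms: an exact hit needs N1·N3 = k·1100 and N2·N4 = k·3483 for one integer k, every count in [12, 96]; additionally prefer no 1:1 stage (N1 ≠ N2, N3 ≠ N4)
k = 1: N1·N3 = 1100 = 20·55, N2·N4 = 3483 = 43·81
achieved = 20·55/(43·81) = 1100/3483; |achieved − target| = 0 ≤ 11/3483 ✓

N1=20 N2=43 N3=55 N4=81 achieved=1100/3483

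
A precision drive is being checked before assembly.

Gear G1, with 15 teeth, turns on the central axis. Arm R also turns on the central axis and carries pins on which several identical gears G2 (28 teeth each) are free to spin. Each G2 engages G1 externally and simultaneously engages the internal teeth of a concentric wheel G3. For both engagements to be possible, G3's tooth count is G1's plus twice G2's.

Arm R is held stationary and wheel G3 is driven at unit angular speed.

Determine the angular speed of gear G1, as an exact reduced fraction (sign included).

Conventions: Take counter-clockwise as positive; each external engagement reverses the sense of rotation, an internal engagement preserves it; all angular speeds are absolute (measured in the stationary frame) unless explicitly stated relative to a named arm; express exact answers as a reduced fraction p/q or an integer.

planetary set (15T centre, 28T on arm, 71T internal) — Willis relation
ring teeth: 15 + 2·28 = 71
15(ω_sun−ω_arm) = −71(ω_ring−ω_arm),  ω_arm = 0, ω_ring = 1
ω_sun = 0 − (71/15)(1−0) = -71/15
exact speed ratio = -71/15

-71/15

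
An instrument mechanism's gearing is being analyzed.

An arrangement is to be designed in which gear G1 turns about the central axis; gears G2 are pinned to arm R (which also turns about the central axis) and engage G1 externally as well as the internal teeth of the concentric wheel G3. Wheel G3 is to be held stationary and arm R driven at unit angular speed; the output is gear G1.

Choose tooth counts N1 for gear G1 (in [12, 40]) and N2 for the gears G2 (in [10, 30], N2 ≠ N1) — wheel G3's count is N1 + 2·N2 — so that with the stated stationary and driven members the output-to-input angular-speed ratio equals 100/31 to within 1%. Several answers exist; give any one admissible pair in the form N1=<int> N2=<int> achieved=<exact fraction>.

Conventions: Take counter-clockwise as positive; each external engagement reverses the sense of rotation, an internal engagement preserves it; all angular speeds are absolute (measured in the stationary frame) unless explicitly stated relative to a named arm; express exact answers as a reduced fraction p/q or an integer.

design class (target 100/31): planetary set
Willis with ω_ring = 0: ω_sun/ω_arm = (N1+N3)/N1; set equal to 100/31  ⇒  N3/N1 = 100/31 − 1 = 69/31
N3 = N1 + 2·N2  ⇒  N2/N1 = (N3/N1 − 1)/2 = (69/31 − 1)/2 = 19/31
smallest multiple with N1 ≥ 12 and N2 ≥ 10: k = 1  ⇒  N1 = 1·31 = 31, N2 = 1·19 = 19 (N1 ≤ 40, N2 ≤ 30, N2 ≠ N1 ✓), N3 = 31 + 2·19 = 69
check: (N1+N3)/N1 with N1 = 31, N3 = 69 gives 100/31; |achieved − target| = 0 ≤ 1/31 ✓

N1=31 N2=19 achieved=100/31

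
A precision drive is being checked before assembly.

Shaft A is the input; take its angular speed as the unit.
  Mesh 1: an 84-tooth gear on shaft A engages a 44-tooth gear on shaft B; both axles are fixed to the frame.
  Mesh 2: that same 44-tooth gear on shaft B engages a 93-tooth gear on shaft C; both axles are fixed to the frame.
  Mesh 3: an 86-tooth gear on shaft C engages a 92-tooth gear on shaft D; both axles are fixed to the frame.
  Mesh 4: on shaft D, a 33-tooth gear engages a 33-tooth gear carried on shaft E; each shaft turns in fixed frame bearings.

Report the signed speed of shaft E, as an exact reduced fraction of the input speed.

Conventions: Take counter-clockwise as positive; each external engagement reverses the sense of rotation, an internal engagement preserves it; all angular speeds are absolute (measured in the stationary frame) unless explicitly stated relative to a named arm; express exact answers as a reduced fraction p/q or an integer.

602/713

4-mesh fixed-axis compound train (all bearings frame-fixed)
mesh 1 [84T→44T]: |ω|/ω_in = 1×84/44 = 21/11, sense flips to −
mesh 2 [44T→93T]: |ω|/ω_in = (21/11)×44/93 = 28/31, sense flips to +
mesh 3 [86T→92T]: |ω|/ω_in = (28/31)×86/92 = 602/713, sense flips to −
mesh 4 [33T→33T]: |ω|/ω_in = (602/713)×33/33 = 602/713, sense flips to +
signed output speed (× input speed) = 602/713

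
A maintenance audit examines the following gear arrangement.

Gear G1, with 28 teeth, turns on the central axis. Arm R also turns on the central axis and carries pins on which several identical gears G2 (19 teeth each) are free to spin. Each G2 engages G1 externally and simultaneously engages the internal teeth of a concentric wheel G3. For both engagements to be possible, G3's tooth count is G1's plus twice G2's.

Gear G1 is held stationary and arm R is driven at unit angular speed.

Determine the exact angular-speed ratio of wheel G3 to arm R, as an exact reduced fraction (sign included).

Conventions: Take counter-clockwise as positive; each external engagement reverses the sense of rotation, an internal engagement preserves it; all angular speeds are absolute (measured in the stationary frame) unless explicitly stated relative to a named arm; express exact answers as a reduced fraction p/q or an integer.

topology: planetary set — G1 28T / G2 19T / G3 66T, arm = carrier (Willis)
ring teeth: 28 + 2·19 = 66
28(ω_sun−ω_arm) = −66(ω_ring−ω_arm),  ω_sun = 0, ω_arm = 1
ω_ring = 1 − (28/66)(0−1) = 47/33
ω_out/ω_in = 47/33

47/33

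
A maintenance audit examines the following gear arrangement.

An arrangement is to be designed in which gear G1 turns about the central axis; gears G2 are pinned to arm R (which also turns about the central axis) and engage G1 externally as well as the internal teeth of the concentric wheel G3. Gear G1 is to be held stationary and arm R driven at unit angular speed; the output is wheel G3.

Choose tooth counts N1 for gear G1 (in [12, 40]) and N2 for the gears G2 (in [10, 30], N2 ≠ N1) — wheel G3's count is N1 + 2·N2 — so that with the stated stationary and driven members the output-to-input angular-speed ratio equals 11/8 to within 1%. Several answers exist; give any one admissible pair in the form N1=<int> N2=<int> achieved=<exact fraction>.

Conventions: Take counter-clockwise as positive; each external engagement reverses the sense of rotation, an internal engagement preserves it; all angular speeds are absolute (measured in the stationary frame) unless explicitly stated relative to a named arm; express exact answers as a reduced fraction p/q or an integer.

N1=12 N2=10 achieved=11/8

design class (target 11/8): planetary set
Willis with ω_sun = 0: ω_ring/ω_arm = (N1+N3)/N3; set equal to 11/8  ⇒  N3/N1 = 1/(11/8 − 1) = 8/3
N3 = N1 + 2·N2  ⇒  N2/N1 = (N3/N1 − 1)/2 = (8/3 − 1)/2 = 5/6
smallest multiple with N1 ≥ 12 and N2 ≥ 10: k = 2  ⇒  N1 = 2·6 = 12, N2 = 2·5 = 10 (N1 ≤ 40, N2 ≤ 30, N2 ≠ N1 ✓), N3 = 12 + 2·10 = 32
check: (N1+N3)/N3 with N1 = 12, N3 = 32 gives 11/8; |achieved − target| = 0 ≤ 11/800 ✓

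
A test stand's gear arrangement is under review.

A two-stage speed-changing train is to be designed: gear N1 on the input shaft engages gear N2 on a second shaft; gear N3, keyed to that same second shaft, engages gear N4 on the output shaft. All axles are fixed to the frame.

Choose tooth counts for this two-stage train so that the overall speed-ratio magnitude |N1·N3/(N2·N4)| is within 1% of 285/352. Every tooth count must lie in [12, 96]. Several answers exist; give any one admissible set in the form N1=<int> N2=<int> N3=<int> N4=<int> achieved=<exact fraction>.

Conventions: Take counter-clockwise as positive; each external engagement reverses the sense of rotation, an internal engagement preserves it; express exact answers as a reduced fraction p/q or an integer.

class = fixed-axis compound train [2-stage, 285/352 wanted]
target = 285/352 in lowest terms: an exact hit needs N1·N3 = k·285 and N2·N4 = k·352 for one integer k, every count in [12, 96]; additionally prefer no 1:1 stage (N1 ≠ N2, N3 ≠ N4)
k = 1: N1·N3 = 285 = 15·19, N2·N4 = 352 = 16·22
achieved = 15·19/(16·22) = 285/352; |achieved − target| = 0 ≤ 57/7040 ✓

N1=15 N2=16 N3=19 N4=22 achieved=285/352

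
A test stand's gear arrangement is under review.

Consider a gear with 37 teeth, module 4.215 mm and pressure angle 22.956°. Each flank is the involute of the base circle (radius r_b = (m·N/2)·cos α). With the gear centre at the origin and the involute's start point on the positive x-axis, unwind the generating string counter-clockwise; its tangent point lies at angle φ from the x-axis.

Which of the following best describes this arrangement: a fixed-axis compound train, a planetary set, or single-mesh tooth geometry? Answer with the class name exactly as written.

class = single-mesh tooth geometry [base-circle involute, m = 4.215, 37T]
classification: single-mesh tooth geometry

single-mesh tooth geometry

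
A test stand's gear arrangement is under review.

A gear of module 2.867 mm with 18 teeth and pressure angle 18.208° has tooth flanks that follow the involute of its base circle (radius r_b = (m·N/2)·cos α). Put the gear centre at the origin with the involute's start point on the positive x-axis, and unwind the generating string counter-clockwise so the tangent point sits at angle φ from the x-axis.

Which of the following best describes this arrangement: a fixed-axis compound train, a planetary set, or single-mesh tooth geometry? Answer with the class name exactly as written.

single-mesh involute tooth geometry (18T wheel at module 2.867)
classification: single-mesh tooth geometry

single-mesh tooth geometry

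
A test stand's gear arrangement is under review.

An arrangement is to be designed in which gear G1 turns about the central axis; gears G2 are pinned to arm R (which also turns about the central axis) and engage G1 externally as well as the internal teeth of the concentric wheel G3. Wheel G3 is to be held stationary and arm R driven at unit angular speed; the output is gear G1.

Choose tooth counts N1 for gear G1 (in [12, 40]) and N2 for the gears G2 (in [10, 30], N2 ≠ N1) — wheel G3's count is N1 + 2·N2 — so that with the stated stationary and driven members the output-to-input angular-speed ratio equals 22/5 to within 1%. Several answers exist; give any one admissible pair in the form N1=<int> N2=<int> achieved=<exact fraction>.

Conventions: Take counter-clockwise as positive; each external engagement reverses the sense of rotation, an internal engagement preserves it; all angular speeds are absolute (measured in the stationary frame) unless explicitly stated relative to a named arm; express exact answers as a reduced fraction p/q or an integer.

topology: planetary set — design target 22/5, arm = carrier (Willis)
Willis with ω_ring = 0: ω_sun/ω_arm = (N1+N3)/N1; set equal to 22/5  ⇒  N3/N1 = 22/5 − 1 = 17/5
N3 = N1 + 2·N2  ⇒  N2/N1 = (N3/N1 − 1)/2 = (17/5 − 1)/2 = 6/5
smallest multiple with N1 ≥ 12 and N2 ≥ 10: k = 3  ⇒  N1 = 3·5 = 15, N2 = 3·6 = 18 (N1 ≤ 40, N2 ≤ 30, N2 ≠ N1 ✓), N3 = 15 + 2·18 = 51
check: (N1+N3)/N1 with N1 = 15, N3 = 51 gives 22/5; |achieved − target| = 0 ≤ 11/250 ✓

N1=15 N2=18 achieved=22/5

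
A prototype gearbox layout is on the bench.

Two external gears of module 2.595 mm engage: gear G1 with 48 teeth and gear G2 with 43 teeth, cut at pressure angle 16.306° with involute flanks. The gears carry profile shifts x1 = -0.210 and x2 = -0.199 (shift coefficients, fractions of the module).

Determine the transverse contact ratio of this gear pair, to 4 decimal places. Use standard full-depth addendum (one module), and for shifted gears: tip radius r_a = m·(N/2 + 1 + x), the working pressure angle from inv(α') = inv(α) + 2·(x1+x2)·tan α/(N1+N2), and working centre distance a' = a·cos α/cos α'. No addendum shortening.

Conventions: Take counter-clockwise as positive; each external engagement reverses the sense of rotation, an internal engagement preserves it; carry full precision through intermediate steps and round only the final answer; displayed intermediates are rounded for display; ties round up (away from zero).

single-mesh involute tooth geometry (48T engaging 43T at module 2.595)
base radii: r_b1 = 59.774843, r_b2 = 53.548297
tip radii: r_a1 = 64.330050, r_a2 = 57.871095
inv(α') = inv(16.306°) + 2·(-0.210-0.199)·tan α/(48+43) = 0.00531116  ⇒  α' = 14.29686°
a' = a·cos α / cos α' = 118.0725·cos 16.306°/cos 14.29686° = 116.945013
action lengths: √(r_a1²−r_b1²) = 23.776533, √(r_a2²−r_b2²) = 21.946379
base pitch p_b = π·m·cos α = 7.824509
CR = (23.776533 + 21.946379 − 116.945013·sin 14.29686°)/7.824509 = 2.152700
contact ratio ≈ 2.1527

2.1527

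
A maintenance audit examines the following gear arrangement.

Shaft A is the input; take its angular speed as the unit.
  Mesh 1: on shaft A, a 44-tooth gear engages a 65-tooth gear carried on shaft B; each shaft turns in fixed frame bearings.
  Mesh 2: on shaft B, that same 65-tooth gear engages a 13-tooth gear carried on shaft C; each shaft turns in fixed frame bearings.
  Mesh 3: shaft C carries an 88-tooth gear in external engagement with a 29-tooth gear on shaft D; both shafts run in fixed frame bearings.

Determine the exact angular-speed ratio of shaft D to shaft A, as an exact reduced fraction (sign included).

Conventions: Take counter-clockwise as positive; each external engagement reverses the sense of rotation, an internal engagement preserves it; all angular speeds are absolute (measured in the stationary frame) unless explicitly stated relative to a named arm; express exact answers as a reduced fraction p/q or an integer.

class = fixed-axis compound train [3 meshes; 3 ratios multiply, 3 sense flips]
mesh 1 [44T→65T]: running ratio 44/65, sense −
mesh 2 [65T→13T]: running ratio 44/13, sense +
mesh 3 [88T→29T]: running ratio 3872/377, sense −
ω_out/ω_in = -3872/377

-3872/377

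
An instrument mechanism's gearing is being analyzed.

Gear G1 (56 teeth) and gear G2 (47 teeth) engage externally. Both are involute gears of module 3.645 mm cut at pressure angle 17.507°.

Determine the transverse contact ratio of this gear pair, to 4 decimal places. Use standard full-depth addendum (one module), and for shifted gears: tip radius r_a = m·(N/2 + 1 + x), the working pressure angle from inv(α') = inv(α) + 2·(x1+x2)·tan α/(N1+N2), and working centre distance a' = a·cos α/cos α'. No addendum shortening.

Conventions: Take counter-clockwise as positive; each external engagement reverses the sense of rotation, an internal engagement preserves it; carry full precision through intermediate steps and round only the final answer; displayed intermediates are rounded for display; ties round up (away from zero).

topology: single-mesh involute geometry — m = 3.645, 56T/47T pair
base radii: r_b1 = 97.332602, r_b2 = 81.689862
tip radii: r_a1 = 105.705000, r_a2 = 89.302500
no profile shift: α' = α, a' = a
action lengths: √(r_a1²−r_b1²) = 41.229985, √(r_a2²−r_b2²) = 36.079120
base pitch p_b = π·m·cos α = 10.920692
CR = (41.229985 + 36.079120 − 187.717500·sin 17.50700°)/10.920692 = 1.908257
contact ratio ≈ 1.9083

1.9083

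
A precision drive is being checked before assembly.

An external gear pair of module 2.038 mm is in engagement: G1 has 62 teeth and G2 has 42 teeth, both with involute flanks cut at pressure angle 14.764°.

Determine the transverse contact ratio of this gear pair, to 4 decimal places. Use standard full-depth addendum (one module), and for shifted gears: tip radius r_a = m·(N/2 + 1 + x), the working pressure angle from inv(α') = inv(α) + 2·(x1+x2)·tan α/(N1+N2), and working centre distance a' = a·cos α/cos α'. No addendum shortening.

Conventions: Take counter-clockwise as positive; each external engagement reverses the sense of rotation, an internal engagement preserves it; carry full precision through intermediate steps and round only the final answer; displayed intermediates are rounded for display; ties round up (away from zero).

recognized (one external pair, fixed centres): single-mesh tooth geometry, m = 2.038, N1 = 62, N2 = 42
base radii: r_b1 = 61.092096, r_b2 = 41.384968
tip radii: r_a1 = 65.216000, r_a2 = 44.836000
no profile shift: α' = α, a' = a
action lengths: √(r_a1²−r_b1²) = 22.822849, √(r_a2²−r_b2²) = 17.249675
base pitch p_b = π·m·cos α = 6.191177
CR = (22.822849 + 17.249675 − 105.976000·sin 14.76400°)/6.191177 = 2.110388
contact ratio ≈ 2.1104

2.1104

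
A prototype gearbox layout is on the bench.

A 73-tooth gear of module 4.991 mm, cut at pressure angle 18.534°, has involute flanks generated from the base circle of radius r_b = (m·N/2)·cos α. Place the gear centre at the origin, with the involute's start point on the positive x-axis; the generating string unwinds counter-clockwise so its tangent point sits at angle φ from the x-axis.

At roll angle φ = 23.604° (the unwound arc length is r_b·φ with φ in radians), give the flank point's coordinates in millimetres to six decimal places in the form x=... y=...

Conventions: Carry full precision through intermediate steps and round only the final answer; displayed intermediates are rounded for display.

single-mesh involute tooth geometry (73T wheel at module 4.991)
pitch radius r_p = m·N/2 = 4.991·73/2 = 182.171500
base radius r_b = r_p·cos α = 182.171500·cos 18.534° = 172.723211
roll angle φ = 23.604° = 0.41196752 rad
x = r_b·(cos φ + φ·sin φ) = 186.764214
y = r_b·(sin φ − φ·cos φ) = 3.957580

x=186.764214 y=3.957580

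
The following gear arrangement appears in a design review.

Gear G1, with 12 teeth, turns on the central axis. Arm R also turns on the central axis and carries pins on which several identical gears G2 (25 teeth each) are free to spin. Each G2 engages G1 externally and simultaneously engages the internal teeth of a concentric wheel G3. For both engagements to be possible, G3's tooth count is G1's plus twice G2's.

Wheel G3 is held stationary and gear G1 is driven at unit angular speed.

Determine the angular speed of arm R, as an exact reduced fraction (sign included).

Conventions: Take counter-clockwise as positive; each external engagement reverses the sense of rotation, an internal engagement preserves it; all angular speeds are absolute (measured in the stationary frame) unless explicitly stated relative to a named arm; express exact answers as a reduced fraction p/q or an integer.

recognized (axles ride arm R): planetary set, 12/25/62 teeth
ring teeth: 12 + 2·25 = 62
12(ω_sun−ω_arm) = −62(ω_ring−ω_arm),  ω_ring = 0, ω_sun = 1
12(1−ω_arm) = −62(0−ω_arm)  ⇒  74·ω_arm = 12  ⇒  ω_arm = 6/37
exact speed ratio = 6/37

6/37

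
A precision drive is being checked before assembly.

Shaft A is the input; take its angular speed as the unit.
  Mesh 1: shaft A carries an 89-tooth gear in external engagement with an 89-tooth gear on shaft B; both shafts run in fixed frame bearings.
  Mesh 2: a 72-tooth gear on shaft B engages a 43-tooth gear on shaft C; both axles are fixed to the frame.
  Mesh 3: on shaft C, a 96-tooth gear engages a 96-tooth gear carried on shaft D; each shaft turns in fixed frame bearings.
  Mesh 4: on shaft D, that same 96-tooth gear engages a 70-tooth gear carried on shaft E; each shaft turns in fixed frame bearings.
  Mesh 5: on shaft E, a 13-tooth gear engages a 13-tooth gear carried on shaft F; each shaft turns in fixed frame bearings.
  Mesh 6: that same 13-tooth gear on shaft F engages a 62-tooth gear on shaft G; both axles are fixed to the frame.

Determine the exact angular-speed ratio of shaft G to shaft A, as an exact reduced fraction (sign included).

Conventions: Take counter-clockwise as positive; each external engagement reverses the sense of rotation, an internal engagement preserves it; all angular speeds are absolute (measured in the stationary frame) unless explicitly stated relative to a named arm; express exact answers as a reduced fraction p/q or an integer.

22464/46655

class = fixed-axis compound train [6 meshes; 6 ratios multiply, 6 sense flips]
mesh 1 [89T→89T]: running ratio 1, sense −
mesh 2 [72T→43T]: running ratio 72/43, sense +
mesh 3 [96T→96T]: running ratio 72/43, sense −
mesh 4 [96T→70T]: running ratio 3456/1505, sense +
mesh 5 [13T→13T]: running ratio 3456/1505, sense −
mesh 6 [13T→62T]: running ratio 22464/46655, sense +
ω_out/ω_in = 22464/46655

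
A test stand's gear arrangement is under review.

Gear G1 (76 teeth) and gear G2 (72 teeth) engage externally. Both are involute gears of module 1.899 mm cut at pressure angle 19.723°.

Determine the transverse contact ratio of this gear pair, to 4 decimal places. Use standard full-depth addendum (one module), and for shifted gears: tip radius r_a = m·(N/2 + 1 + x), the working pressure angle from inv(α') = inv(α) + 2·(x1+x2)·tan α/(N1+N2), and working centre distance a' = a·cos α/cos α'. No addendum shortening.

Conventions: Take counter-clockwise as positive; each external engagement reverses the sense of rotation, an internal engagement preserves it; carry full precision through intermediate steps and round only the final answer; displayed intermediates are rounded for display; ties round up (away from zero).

1.8322

recognized (one external pair, fixed centres): single-mesh tooth geometry, m = 1.899, N1 = 76, N2 = 72
base radii: r_b1 = 67.928627, r_b2 = 64.353436
tip radii: r_a1 = 74.061000, r_a2 = 70.263000
no profile shift: α' = α, a' = a
action lengths: √(r_a1²−r_b1²) = 29.508191, √(r_a2²−r_b2²) = 28.205042
base pitch p_b = π·m·cos α = 5.615897
CR = (29.508191 + 28.205042 − 140.526000·sin 19.72300°)/5.615897 = 1.832206
contact ratio ≈ 1.8322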